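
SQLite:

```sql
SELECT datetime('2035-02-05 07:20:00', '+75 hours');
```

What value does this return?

+75 hours from 2035-02-05 07:20:00 is 2035-02-08 10:20:00 (crosses midnight).

2035-02-08 10:20:00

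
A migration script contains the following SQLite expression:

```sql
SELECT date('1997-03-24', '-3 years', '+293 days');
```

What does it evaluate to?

Adding -3 years to 1997-03-24 gives 1994-03-24.
Applying '+293 days' to 1994-03-24: counting 293 days forward gives 1995-01-11.

1995-01-11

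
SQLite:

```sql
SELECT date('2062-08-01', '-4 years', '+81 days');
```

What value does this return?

2058-10-21

Adding -4 years to 2062-08-01 gives 2058-08-01.
Applying '+81 days' to 2058-08-01: counting 81 days forward gives 2058-10-21.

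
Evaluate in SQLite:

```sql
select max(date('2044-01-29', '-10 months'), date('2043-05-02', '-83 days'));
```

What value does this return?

2043-03-29

date('2044-01-29', '-10 months') → 2043-03-29.
date('2043-05-02', '-83 days') → 2043-02-08.
Later of the two is 2043-03-29.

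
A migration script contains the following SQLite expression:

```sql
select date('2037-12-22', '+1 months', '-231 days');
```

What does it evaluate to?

Adding +1 month to 2037-12-22 gives 2038-01-22.
Applying '-231 days' to 2038-01-22: counting 231 days back gives 2037-06-05.

2037-06-05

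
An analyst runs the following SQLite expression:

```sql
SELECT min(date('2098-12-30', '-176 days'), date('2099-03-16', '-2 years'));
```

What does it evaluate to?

2097-03-16

date('2098-12-30', '-176 days') → 2098-07-07.
date('2099-03-16', '-2 years') → 2097-03-16.
Earlier of the two is 2097-03-16.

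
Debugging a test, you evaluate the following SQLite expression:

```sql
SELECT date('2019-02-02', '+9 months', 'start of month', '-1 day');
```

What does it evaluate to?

2019-10-31

Adding +9 months to 2019-02-02 gives 2019-11-02.
`start of month` rewinds 2019-11-02 to 2019-11-01.
Going back 1 day from 2019-11-01 reaches 2019-10-31 (last day of October, 31 days).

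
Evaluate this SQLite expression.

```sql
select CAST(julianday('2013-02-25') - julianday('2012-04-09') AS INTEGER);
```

21 days remain in April 2012 after the 9th (30 − 9).
Full months from May 2012 through January 2013 contribute their day counts.
Then 25 days into February 2013.
Total: 21 + 31 + 30 + 31 + 31 + 30 + 31 + 30 + 31 + 31 + 25 = 322.

322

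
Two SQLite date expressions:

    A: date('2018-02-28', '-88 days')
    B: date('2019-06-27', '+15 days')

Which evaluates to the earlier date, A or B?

A

A = 2017-12-02.
B = 2019-07-12.
A is earlier.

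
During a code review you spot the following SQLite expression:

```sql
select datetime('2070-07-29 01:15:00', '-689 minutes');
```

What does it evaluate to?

2070-07-28 13:46:00

689 minutes = 11h 29m; -689 minutes from 2070-07-29 01:15:00 is 2070-07-28 13:46:00 (crosses midnight).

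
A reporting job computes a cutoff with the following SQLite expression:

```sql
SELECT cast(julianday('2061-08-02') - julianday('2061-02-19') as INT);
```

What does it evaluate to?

9 days remain in February 2061 after the 19th (28 − 19).
March 2061: 31 days.
April 2061: 30 days.
May 2061: 31 days.
June 2061: 30 days.
July 2061: 31 days.
Then 2 days into August 2061.
Total: 9 + 31 + 30 + 31 + 30 + 31 + 2 = 164.

164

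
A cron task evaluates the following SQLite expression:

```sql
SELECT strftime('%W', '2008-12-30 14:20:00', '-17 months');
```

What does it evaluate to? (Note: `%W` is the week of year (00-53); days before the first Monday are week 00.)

31

First apply '-17 months': 2008-12-30 14:20:00 → 2007-07-30 14:20:00.
2007-07-30 is a Monday. SQLite's %W counts Mondays since the year started; the result is 31.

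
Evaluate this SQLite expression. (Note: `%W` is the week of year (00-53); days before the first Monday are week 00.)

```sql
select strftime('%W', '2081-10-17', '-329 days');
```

First apply '-329 days': 2081-10-17 → 2080-11-22.
2080-11-22 is a Friday. SQLite's %W counts Mondays since the year started; the result is 47.

47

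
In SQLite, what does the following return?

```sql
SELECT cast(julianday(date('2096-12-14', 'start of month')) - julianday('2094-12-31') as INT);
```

701

`start of month` rewinds 2096-12-14 to 2096-12-01.
0 days remain in December 2094 after the 31st (31 − 31).
Full months from January 2095 through November 2096 contribute their day counts.
Then 1 day into December 2096.
Total: 0 + 31 + 28 + 31 + 30 + 31 + 30 + 31 + 31 + 30 + 31 + 30 + 31 + 31 + 29 + 31 + 30 + 31 + 30 + 31 + 31 + 30 + 31 + 30 + 1 = 701.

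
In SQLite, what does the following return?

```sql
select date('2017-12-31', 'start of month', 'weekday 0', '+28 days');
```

2017-12-31

`start of month` rewinds 2017-12-31 to 2017-12-01.
`weekday 0` advances to the next Sunday; 2017-12-01 is a Friday, so it moves forward to 2017-12-03.
Advancing 28 more days within December lands on 2017-12-31.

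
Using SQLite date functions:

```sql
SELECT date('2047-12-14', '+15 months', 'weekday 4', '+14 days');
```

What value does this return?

2049-04-01

Adding +15 months to 2047-12-14 gives 2049-03-14.
`weekday 4` advances to the next Thursday; 2049-03-14 is a Sunday, so it moves forward to 2049-03-18.
March 2049 has 31 days; 13 remain after the 18th, so 14 days reach 2049-04-01.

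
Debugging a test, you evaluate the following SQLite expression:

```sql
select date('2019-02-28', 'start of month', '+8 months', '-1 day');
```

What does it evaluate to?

`start of month` rewinds 2019-02-28 to 2019-02-01.
Adding +8 months to 2019-02-01 gives 2019-10-01.
Going back 1 day from 2019-10-01 reaches 2019-09-30 (last day of September, 30 days).

2019-09-30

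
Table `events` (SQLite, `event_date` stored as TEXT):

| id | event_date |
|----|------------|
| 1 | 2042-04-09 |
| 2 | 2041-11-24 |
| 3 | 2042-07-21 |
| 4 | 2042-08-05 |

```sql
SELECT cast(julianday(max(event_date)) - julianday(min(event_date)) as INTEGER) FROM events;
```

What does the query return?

MIN = 2041-11-24, MAX = 2042-08-05.
6 days remain in November 2041 after the 24th (30 − 24).
Full months from December 2041 through July 2042 contribute their day counts.
Then 5 days into August 2042.
Total: 6 + 31 + 31 + 28 + 31 + 30 + 31 + 30 + 31 + 5 = 254.

254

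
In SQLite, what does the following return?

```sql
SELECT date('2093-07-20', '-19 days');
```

2093-07-01

Going back 19 days within July lands on 2093-07-01.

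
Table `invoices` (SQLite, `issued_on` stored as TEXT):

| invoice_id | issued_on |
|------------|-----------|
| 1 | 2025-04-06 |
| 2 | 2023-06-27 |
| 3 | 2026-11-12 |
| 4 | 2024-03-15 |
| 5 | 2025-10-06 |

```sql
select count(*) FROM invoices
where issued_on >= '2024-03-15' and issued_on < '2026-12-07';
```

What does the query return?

4

Rows in [2024-03-15, 2026-12-07): 2025-04-06, 2026-11-12, 2024-03-15, 2025-10-06 → 4 rows.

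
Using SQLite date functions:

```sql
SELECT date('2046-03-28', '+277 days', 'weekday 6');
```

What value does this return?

2047-01-05

Applying '+277 days' to 2046-03-28: counting 277 days forward gives 2046-12-30.
`weekday 6` advances to the next Saturday; 2046-12-30 is a Sunday, so it moves forward to 2047-01-05.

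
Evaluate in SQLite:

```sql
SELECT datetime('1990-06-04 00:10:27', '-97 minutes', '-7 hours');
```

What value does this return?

1990-06-03 15:33:27

97 minutes = 1h 37m; -97 minutes from 1990-06-04 00:10:27 is 1990-06-03 22:33:27 (crosses midnight).
-7 hours from 1990-06-03 22:33:27 is 1990-06-03 15:33:27.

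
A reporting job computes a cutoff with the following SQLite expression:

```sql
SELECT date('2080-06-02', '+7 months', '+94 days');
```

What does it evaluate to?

2081-04-06

Adding +7 months to 2080-06-02 gives 2081-01-02.
Applying '+94 days' to 2081-01-02: counting 94 days forward gives 2081-04-06.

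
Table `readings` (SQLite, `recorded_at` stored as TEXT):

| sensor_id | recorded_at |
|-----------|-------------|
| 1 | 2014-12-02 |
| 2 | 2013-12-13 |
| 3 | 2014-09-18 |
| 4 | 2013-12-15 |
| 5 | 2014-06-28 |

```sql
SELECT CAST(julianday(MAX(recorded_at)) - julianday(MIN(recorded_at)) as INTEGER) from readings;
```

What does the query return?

MIN = 2013-12-13, MAX = 2014-12-02.
18 days remain in December 2013 after the 13th (31 − 13).
Full months from January 2014 through November 2014 contribute their day counts.
Then 2 days into December 2014.
Total: 18 + 31 + 28 + 31 + 30 + 31 + 30 + 31 + 31 + 30 + 31 + 30 + 2 = 354.

354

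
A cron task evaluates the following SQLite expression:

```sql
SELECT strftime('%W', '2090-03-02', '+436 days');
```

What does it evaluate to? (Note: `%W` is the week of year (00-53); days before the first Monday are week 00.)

First apply '+436 days': 2090-03-02 → 2091-05-12.
2091-05-12 is a Saturday. SQLite's %W counts Mondays since the year started; the result is 19.

19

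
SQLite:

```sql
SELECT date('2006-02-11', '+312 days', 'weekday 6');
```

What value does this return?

2006-12-23

Applying '+312 days' to 2006-02-11: counting 312 days forward gives 2006-12-20.
`weekday 6` advances to the next Saturday; 2006-12-20 is a Wednesday, so it moves forward to 2006-12-23.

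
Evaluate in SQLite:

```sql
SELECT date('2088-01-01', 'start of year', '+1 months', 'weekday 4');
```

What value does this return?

2088-02-05

`start of year` rewinds 2088-01-01 to 2088-01-01.
Adding +1 month to 2088-01-01 gives 2088-02-01.
`weekday 4` advances to the next Thursday; 2088-02-01 is a Sunday, so it moves forward to 2088-02-05.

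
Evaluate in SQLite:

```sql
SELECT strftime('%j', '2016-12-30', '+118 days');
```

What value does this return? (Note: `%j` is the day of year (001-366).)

First apply '+118 days': 2016-12-30 → 2017-04-27.
Day-of-year for 2017-04-27: days since 2017-01-01 inclusive = 117, zero-padded to 117.

117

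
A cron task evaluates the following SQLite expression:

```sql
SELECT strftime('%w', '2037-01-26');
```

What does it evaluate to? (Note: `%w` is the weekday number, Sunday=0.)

1

2037-01-26 is a Monday; with Sunday=0 that is 1.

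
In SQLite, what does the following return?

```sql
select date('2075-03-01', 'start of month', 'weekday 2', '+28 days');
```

`start of month` rewinds 2075-03-01 to 2075-03-01.
`weekday 2` advances to the next Tuesday; 2075-03-01 is a Friday, so it moves forward to 2075-03-05.
March 2075 has 31 days; 26 remain after the 5th, so 27 days reach 2075-04-01.
Advancing 1 more day within April lands on 2075-04-02.

2075-04-02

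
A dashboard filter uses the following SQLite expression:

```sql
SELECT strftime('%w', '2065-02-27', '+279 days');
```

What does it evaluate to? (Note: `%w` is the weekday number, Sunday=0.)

4

First apply '+279 days': 2065-02-27 → 2065-12-03.
2065-12-03 is a Thursday; with Sunday=0 that is 4.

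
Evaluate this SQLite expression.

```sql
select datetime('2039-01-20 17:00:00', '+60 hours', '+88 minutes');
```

+60 hours from 2039-01-20 17:00:00 is 2039-01-23 05:00:00 (crosses midnight).
88 minutes = 1h 28m; +88 minutes from 2039-01-23 05:00:00 is 2039-01-23 06:28:00.

2039-01-23 06:28:00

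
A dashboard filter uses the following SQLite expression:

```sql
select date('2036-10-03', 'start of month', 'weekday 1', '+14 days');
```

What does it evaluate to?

2036-10-20

`start of month` rewinds 2036-10-03 to 2036-10-01.
`weekday 1` advances to the next Monday; 2036-10-01 is a Wednesday, so it moves forward to 2036-10-06.
Advancing 14 more days within October lands on 2036-10-20.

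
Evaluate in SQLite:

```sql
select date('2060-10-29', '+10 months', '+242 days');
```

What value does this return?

2062-04-28

Adding +10 months to 2060-10-29 gives 2061-08-29.
Applying '+242 days' to 2061-08-29: counting 242 days forward gives 2062-04-28.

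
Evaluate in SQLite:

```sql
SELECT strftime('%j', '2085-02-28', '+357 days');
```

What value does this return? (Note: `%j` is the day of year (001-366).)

First apply '+357 days': 2085-02-28 → 2086-02-20.
Day-of-year for 2086-02-20: days since 2086-01-01 inclusive = 51, zero-padded to 051.

051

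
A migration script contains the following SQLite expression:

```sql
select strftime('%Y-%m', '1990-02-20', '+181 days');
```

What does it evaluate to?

1990-08

First apply '+181 days': 1990-02-20 → 1990-08-20.
`%Y-%m` extracts the year-month: 1990-08.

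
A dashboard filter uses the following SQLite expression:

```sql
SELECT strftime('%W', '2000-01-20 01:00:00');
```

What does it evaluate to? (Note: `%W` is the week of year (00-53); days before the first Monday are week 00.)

2000-01-20 is a Thursday. SQLite's %W counts Mondays since the year started; the result is 03.

03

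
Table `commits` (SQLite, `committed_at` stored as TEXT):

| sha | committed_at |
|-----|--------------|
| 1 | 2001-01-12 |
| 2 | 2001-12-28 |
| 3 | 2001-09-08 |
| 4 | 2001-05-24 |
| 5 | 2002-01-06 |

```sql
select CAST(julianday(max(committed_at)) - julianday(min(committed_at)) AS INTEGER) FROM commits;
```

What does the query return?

359

MIN = 2001-01-12, MAX = 2002-01-06.
19 days remain in January 2001 after the 12th (31 − 12).
Full months from February 2001 through December 2001 contribute their day counts.
Then 6 days into January 2002.
Total: 19 + 28 + 31 + 30 + 31 + 30 + 31 + 31 + 30 + 31 + 30 + 31 + 6 = 359.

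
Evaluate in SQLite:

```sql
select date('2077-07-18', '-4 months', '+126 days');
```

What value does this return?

Adding -4 months to 2077-07-18 gives 2077-03-18.
Applying '+126 days' to 2077-03-18: counting 126 days forward gives 2077-07-22.

2077-07-22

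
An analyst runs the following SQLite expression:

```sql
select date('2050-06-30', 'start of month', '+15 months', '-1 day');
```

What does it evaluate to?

`start of month` rewinds 2050-06-30 to 2050-06-01.
Adding +15 months to 2050-06-01 gives 2051-09-01.
Going back 1 day from 2051-09-01 reaches 2051-08-31 (last day of August, 31 days).

2051-08-31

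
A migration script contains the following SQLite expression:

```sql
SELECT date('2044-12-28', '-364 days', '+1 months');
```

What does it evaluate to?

2044-01-30

Applying '-364 days' to 2044-12-28: counting 364 days back gives 2043-12-30.
Adding +1 month to 2043-12-30 gives 2044-01-30.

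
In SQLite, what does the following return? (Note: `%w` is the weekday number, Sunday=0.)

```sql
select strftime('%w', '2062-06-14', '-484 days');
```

2

First apply '-484 days': 2062-06-14 → 2061-02-15.
2061-02-15 is a Tuesday; with Sunday=0 that is 2.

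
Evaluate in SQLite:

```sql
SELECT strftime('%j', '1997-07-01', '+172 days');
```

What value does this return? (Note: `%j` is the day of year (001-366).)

First apply '+172 days': 1997-07-01 → 1997-12-20.
Day-of-year for 1997-12-20: days since 1997-01-01 inclusive = 354, zero-padded to 354.

354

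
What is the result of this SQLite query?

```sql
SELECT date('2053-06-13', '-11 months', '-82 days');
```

2052-04-22

Adding -11 months to 2053-06-13 gives 2052-07-13.
Applying '-82 days' to 2052-07-13: counting 82 days back gives 2052-04-22.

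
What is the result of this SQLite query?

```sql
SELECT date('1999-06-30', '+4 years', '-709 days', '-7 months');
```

Adding +4 years to 1999-06-30 gives 2003-06-30.
Applying '-709 days' to 2003-06-30: counting 709 days back gives 2001-07-21.
Adding -7 months to 2001-07-21 gives 2000-12-21.

2000-12-21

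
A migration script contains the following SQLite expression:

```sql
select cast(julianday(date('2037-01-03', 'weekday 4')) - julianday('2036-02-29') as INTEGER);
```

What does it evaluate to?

`weekday 4` advances to the next Thursday; 2037-01-03 is a Saturday, so it moves forward to 2037-01-08.
0 days remain in February 2036 after the 29th (29 − 29).
Full months from March 2036 through December 2036 contribute their day counts.
Then 8 days into January 2037.
Total: 0 + 31 + 30 + 31 + 30 + 31 + 31 + 30 + 31 + 30 + 31 + 8 = 314.

314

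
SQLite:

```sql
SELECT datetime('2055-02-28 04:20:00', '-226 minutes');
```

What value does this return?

2055-02-28 00:34:00

226 minutes = 3h 46m; -226 minutes from 2055-02-28 04:20:00 is 2055-02-28 00:34:00.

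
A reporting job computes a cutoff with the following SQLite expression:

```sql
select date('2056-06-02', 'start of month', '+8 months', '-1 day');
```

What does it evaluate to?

`start of month` rewinds 2056-06-02 to 2056-06-01.
Adding +8 months to 2056-06-01 gives 2057-02-01.
Going back 1 day from 2057-02-01 reaches 2057-01-31 (last day of January, 31 days).

2057-01-31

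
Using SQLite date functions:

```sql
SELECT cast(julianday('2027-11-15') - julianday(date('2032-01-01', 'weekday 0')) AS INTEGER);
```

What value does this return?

-1511

`weekday 0` advances to the next Sunday; 2032-01-01 is a Thursday, so it moves forward to 2032-01-04.
15 days remain in November 2027 after the 15th (30 − 15).
Full months from December 2027 through December 2031 contribute their day counts.
Then 4 days into January 2032.
Total: 15 + 31 + 31 + 29 + 31 + 30 + 31 + 30 + 31 + 31 + 30 + 31 + 30 + 31 + 31 + 28 + 31 + 30 + 31 + 30 + 31 + 31 + 30 + 31 + 30 + 31 + 31 + 28 + 31 + 30 + 31 + 30 + 31 + 31 + 30 + 31 + 30 + 31 + 31 + 28 + 31 + 30 + 31 + 30 + 31 + 31 + 30 + 31 + 30 + 31 + 4 = 1511.
The subtraction is earlier − later, so the result is −1511 → -1511.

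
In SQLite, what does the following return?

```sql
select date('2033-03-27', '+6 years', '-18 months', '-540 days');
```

2036-04-05

Adding +6 years to 2033-03-27 gives 2039-03-27.
Adding -18 months to 2039-03-27 gives 2037-09-27.
Applying '-540 days' to 2037-09-27: counting 540 days back gives 2036-04-05.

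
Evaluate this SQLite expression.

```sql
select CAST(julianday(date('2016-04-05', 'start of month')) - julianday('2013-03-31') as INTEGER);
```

`start of month` rewinds 2016-04-05 to 2016-04-01.
0 days remain in March 2013 after the 31st (31 − 31).
Full months from April 2013 through March 2016 contribute their day counts.
Then 1 day into April 2016.
Total: 0 + 30 + 31 + 30 + 31 + 31 + 30 + 31 + 30 + 31 + 31 + 28 + 31 + 30 + 31 + 30 + 31 + 31 + 30 + 31 + 30 + 31 + 31 + 28 + 31 + 30 + 31 + 30 + 31 + 31 + 30 + 31 + 30 + 31 + 31 + 29 + 31 + 1 = 1097.

1097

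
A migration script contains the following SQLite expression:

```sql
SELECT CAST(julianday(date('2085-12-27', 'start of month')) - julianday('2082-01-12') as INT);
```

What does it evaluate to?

1419

`start of month` rewinds 2085-12-27 to 2085-12-01.
19 days remain in January 2082 after the 12th (31 − 12).
Full months from February 2082 through November 2085 contribute their day counts.
Then 1 day into December 2085.
Total: 19 + 28 + 31 + 30 + 31 + 30 + 31 + 31 + 30 + 31 + 30 + 31 + 31 + 28 + 31 + 30 + 31 + 30 + 31 + 31 + 30 + 31 + 30 + 31 + 31 + 29 + 31 + 30 + 31 + 30 + 31 + 31 + 30 + 31 + 30 + 31 + 31 + 28 + 31 + 30 + 31 + 30 + 31 + 31 + 30 + 31 + 30 + 1 = 1419.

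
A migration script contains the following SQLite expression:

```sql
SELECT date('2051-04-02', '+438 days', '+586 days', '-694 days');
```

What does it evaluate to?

2052-02-26

Applying '+438 days' to 2051-04-02: counting 438 days forward gives 2052-06-13.
Applying '+586 days' to 2052-06-13: counting 586 days forward gives 2054-01-20.
Applying '-694 days' to 2054-01-20: counting 694 days back gives 2052-02-26.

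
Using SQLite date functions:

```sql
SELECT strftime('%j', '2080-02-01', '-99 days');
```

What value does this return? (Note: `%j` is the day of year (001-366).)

298

First apply '-99 days': 2080-02-01 → 2079-10-25.
Day-of-year for 2079-10-25: days since 2079-01-01 inclusive = 298, zero-padded to 298.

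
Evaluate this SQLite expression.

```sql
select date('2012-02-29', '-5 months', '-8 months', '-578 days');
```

Adding -5 months to 2012-02-29 gives 2011-09-29.
Adding -8 months to 2011-09-29 gives 2011-01-29.
Applying '-578 days' to 2011-01-29: counting 578 days back gives 2009-06-30.

2009-06-30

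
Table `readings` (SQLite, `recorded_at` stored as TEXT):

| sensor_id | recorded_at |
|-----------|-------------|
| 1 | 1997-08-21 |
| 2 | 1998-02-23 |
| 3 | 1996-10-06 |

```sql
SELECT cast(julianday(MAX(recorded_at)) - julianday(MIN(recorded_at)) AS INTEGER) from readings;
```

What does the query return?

505

MIN = 1996-10-06, MAX = 1998-02-23.
25 days remain in October 1996 after the 6th (31 − 6).
Full months from November 1996 through January 1998 contribute their day counts.
Then 23 days into February 1998.
Total: 25 + 30 + 31 + 31 + 28 + 31 + 30 + 31 + 30 + 31 + 31 + 30 + 31 + 30 + 31 + 31 + 23 = 505.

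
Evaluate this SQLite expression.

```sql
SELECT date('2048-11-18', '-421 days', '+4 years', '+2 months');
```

2051-11-24

Applying '-421 days' to 2048-11-18: counting 421 days back gives 2047-09-24.
Adding +4 years to 2047-09-24 gives 2051-09-24.
Adding +2 months to 2051-09-24 gives 2051-11-24.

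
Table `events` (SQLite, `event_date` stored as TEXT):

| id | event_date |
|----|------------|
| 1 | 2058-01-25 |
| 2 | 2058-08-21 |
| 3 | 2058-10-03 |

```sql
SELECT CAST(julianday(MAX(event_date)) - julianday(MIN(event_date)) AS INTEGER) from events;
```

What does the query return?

MIN = 2058-01-25, MAX = 2058-10-03.
6 days remain in January 2058 after the 25th (31 − 25).
Full months from February 2058 through September 2058 contribute their day counts.
Then 3 days into October 2058.
Total: 6 + 28 + 31 + 30 + 31 + 30 + 31 + 31 + 30 + 3 = 251.

251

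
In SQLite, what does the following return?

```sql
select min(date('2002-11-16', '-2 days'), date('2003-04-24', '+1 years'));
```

date('2002-11-16', '-2 days') → 2002-11-14.
date('2003-04-24', '+1 years') → 2004-04-24.
Earlier of the two is 2002-11-14.

2002-11-14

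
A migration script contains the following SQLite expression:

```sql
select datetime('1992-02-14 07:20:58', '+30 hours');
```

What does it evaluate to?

1992-02-15 13:20:58

+30 hours from 1992-02-14 07:20:58 is 1992-02-15 13:20:58 (crosses midnight).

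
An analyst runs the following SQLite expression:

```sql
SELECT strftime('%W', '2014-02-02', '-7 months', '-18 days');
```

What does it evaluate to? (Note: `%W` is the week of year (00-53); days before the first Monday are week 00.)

First apply '-7 months', '-18 days': 2014-02-02 → 2013-06-14.
2013-06-14 is a Friday. SQLite's %W counts Mondays since the year started; the result is 23.

23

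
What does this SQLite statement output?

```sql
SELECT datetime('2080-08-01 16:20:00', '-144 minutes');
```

2080-08-01 13:56:00

144 minutes = 2h 24m; -144 minutes from 2080-08-01 16:20:00 is 2080-08-01 13:56:00.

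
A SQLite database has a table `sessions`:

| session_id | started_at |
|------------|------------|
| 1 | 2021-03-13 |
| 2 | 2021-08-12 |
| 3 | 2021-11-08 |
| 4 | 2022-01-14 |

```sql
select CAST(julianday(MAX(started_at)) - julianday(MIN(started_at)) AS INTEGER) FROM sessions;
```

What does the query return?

MIN = 2021-03-13, MAX = 2022-01-14.
18 days remain in March 2021 after the 13th (31 − 13).
Full months from April 2021 through December 2021 contribute their day counts.
Then 14 days into January 2022.
Total: 18 + 30 + 31 + 30 + 31 + 31 + 30 + 31 + 30 + 31 + 14 = 307.

307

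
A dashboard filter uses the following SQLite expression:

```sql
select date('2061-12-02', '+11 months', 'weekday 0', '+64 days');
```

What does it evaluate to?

2063-01-08

Adding +11 months to 2061-12-02 gives 2062-11-02.
`weekday 0` advances to the next Sunday; 2062-11-02 is a Thursday, so it moves forward to 2062-11-05.
Applying '+64 days' to 2062-11-05: counting 64 days forward gives 2063-01-08.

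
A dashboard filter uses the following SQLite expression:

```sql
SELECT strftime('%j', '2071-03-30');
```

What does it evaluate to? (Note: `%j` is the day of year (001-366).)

089

Day-of-year for 2071-03-30: days since 2071-01-01 inclusive = 89, zero-padded to 089.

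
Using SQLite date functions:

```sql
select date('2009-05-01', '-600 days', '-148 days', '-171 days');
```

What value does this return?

2006-10-25

Applying '-600 days' to 2009-05-01: counting 600 days back gives 2007-09-09.
Applying '-148 days' to 2007-09-09: counting 148 days back gives 2007-04-14.
Applying '-171 days' to 2007-04-14: counting 171 days back gives 2006-10-25.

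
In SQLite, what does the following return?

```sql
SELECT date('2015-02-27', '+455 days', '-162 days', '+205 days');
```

Applying '+455 days' to 2015-02-27: counting 455 days forward gives 2016-05-27.
Applying '-162 days' to 2016-05-27: counting 162 days back gives 2015-12-17.
Applying '+205 days' to 2015-12-17: counting 205 days forward gives 2016-07-09.

2016-07-09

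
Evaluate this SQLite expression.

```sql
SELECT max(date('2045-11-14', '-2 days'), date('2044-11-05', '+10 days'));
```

date('2045-11-14', '-2 days') → 2045-11-12.
date('2044-11-05', '+10 days') → 2044-11-15.
Later of the two is 2045-11-12.

2045-11-12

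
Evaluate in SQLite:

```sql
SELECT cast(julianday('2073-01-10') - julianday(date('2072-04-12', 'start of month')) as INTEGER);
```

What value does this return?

`start of month` rewinds 2072-04-12 to 2072-04-01.
29 days remain in April 2072 after the 1st (30 − 1).
Full months from May 2072 through December 2072 contribute their day counts.
Then 10 days into January 2073.
Total: 29 + 31 + 30 + 31 + 31 + 30 + 31 + 30 + 31 + 10 = 284.

284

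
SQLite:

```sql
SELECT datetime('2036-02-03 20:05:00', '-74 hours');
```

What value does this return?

2036-01-31 18:05:00

-74 hours from 2036-02-03 20:05:00 is 2036-01-31 18:05:00 (crosses midnight).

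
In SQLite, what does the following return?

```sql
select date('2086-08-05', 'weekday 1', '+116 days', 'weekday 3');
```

`weekday 1` advances to the next Monday; 2086-08-05 is already a Monday, so it stays at 2086-08-05.
Applying '+116 days' to 2086-08-05: counting 116 days forward gives 2086-11-29.
`weekday 3` advances to the next Wednesday; 2086-11-29 is a Friday, so it moves forward to 2086-12-04.

2086-12-04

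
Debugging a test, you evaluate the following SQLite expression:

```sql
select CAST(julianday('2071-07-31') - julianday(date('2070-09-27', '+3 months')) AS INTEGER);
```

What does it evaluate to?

Adding +3 months to 2070-09-27 gives 2070-12-27.
4 days remain in December 2070 after the 27th (31 − 27).
Full months from January 2071 through June 2071 contribute their day counts.
Then 31 days into July 2071.
Total: 4 + 31 + 28 + 31 + 30 + 31 + 30 + 31 = 216.

216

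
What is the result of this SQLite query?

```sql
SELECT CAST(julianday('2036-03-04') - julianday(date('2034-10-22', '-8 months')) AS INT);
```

741

Adding -8 months to 2034-10-22 gives 2034-02-22.
6 days remain in February 2034 after the 22nd (28 − 22).
Full months from March 2034 through February 2036 contribute their day counts.
Then 4 days into March 2036.
Total: 6 + 31 + 30 + 31 + 30 + 31 + 31 + 30 + 31 + 30 + 31 + 31 + 28 + 31 + 30 + 31 + 30 + 31 + 31 + 30 + 31 + 30 + 31 + 31 + 29 + 4 = 741.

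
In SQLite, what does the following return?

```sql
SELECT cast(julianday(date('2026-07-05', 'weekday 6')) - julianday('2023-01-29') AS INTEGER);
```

`weekday 6` advances to the next Saturday; 2026-07-05 is a Sunday, so it moves forward to 2026-07-11.
2 days remain in January 2023 after the 29th (31 − 29).
Full months from February 2023 through June 2026 contribute their day counts.
Then 11 days into July 2026.
Total: 2 + 28 + 31 + 30 + 31 + 30 + 31 + 31 + 30 + 31 + 30 + 31 + 31 + 29 + 31 + 30 + 31 + 30 + 31 + 31 + 30 + 31 + 30 + 31 + 31 + 28 + 31 + 30 + 31 + 30 + 31 + 31 + 30 + 31 + 30 + 31 + 31 + 28 + 31 + 30 + 31 + 30 + 11 = 1259.

1259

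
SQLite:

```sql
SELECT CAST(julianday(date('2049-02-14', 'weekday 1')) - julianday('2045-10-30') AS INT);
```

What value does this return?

`weekday 1` advances to the next Monday; 2049-02-14 is a Sunday, so it moves forward to 2049-02-15.
1 day remains in October 2045 after the 30th (31 − 30).
Full months from November 2045 through January 2049 contribute their day counts.
Then 15 days into February 2049.
Total: 1 + 30 + 31 + 31 + 28 + 31 + 30 + 31 + 30 + 31 + 31 + 30 + 31 + 30 + 31 + 31 + 28 + 31 + 30 + 31 + 30 + 31 + 31 + 30 + 31 + 30 + 31 + 31 + 29 + 31 + 30 + 31 + 30 + 31 + 31 + 30 + 31 + 30 + 31 + 31 + 15 = 1204.

1204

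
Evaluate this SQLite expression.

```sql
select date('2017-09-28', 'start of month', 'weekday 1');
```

`start of month` rewinds 2017-09-28 to 2017-09-01.
`weekday 1` advances to the next Monday; 2017-09-01 is a Friday, so it moves forward to 2017-09-04.

2017-09-04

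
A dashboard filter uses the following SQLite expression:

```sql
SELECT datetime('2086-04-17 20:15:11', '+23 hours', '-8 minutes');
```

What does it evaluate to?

2086-04-18 19:07:11

+23 hours from 2086-04-17 20:15:11 is 2086-04-18 19:15:11 (crosses midnight).
-8 minutes from 2086-04-18 19:15:11 is 2086-04-18 19:07:11.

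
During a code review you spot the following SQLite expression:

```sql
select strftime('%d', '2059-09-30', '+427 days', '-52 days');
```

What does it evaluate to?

09

First apply '+427 days', '-52 days': 2059-09-30 → 2060-10-09.
`%d` extracts the 2-digit day of month: 09.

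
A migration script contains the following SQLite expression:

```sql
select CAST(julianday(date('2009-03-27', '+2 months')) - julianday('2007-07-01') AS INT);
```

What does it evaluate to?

Adding +2 months to 2009-03-27 gives 2009-05-27.
30 days remain in July 2007 after the 1st (31 − 1).
Full months from August 2007 through April 2009 contribute their day counts.
Then 27 days into May 2009.
Total: 30 + 31 + 30 + 31 + 30 + 31 + 31 + 29 + 31 + 30 + 31 + 30 + 31 + 31 + 30 + 31 + 30 + 31 + 31 + 28 + 31 + 30 + 27 = 696.

696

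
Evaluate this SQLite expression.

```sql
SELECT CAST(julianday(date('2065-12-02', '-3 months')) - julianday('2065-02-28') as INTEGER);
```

186

Adding -3 months to 2065-12-02 gives 2065-09-02.
0 days remain in February 2065 after the 28th (28 − 28).
Full months from March 2065 through August 2065 contribute their day counts.
Then 2 days into September 2065.
Total: 0 + 31 + 30 + 31 + 30 + 31 + 31 + 2 = 186.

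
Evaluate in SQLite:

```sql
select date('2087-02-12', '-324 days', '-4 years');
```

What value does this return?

Applying '-324 days' to 2087-02-12: counting 324 days back gives 2086-03-25.
Adding -4 years to 2086-03-25 gives 2082-03-25.

2082-03-25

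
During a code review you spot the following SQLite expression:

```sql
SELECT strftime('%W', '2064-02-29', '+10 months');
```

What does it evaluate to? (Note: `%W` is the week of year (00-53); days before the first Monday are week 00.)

First apply '+10 months': 2064-02-29 → 2064-12-29.
2064-12-29 is a Monday. SQLite's %W counts Mondays since the year started; the result is 52.

52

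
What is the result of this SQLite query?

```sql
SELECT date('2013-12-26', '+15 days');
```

2014-01-10

December 2013 has 31 days; 5 remain after the 26th, so 6 days reach 2014-01-01.
Advancing 9 more days within January lands on 2014-01-10.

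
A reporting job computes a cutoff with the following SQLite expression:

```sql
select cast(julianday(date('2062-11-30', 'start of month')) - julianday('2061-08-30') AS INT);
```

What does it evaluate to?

`start of month` rewinds 2062-11-30 to 2062-11-01.
1 day remains in August 2061 after the 30th (31 − 30).
Full months from September 2061 through October 2062 contribute their day counts.
Then 1 day into November 2062.
Total: 1 + 30 + 31 + 30 + 31 + 31 + 28 + 31 + 30 + 31 + 30 + 31 + 31 + 30 + 31 + 1 = 428.

428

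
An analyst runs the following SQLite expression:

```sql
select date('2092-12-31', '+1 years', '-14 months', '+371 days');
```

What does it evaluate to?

2093-11-06

Adding +1 year to 2092-12-31 gives 2093-12-31.
Adding -14 months to 2093-12-31 gives 2092-10-31.
Applying '+371 days' to 2092-10-31: counting 371 days forward gives 2093-11-06.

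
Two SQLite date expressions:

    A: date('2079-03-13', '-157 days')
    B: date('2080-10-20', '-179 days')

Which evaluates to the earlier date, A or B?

A

A = 2078-10-07.
B = 2080-04-24.
A is earlier.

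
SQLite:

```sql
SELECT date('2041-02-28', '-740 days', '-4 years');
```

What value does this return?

2035-02-19

Applying '-740 days' to 2041-02-28: counting 740 days back gives 2039-02-19.
Adding -4 years to 2039-02-19 gives 2035-02-19.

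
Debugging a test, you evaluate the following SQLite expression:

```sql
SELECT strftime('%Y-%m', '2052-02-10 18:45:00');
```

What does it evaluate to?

`%Y-%m` extracts the year-month: 2052-02.

2052-02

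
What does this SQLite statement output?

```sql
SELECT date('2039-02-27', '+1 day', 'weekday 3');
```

Advancing 1 more day within February lands on 2039-02-28.
`weekday 3` advances to the next Wednesday; 2039-02-28 is a Monday, so it moves forward to 2039-03-02.

2039-03-02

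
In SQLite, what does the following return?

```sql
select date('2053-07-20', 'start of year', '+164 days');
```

2053-06-14

`start of year` rewinds 2053-07-20 to 2053-01-01.
Applying '+164 days' to 2053-01-01: counting 164 days forward gives 2053-06-14.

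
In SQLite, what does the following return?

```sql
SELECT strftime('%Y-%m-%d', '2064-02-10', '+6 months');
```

First apply '+6 months': 2064-02-10 → 2064-08-10.
`%Y-%m-%d` extracts the ISO date: 2064-08-10.

2064-08-10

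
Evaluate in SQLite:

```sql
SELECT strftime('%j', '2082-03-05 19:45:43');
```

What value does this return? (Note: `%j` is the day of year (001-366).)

064

Day-of-year for 2082-03-05: days since 2082-01-01 inclusive = 64, zero-padded to 064.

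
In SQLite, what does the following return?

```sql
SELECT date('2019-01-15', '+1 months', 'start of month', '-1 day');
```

2019-01-31

Adding +1 month to 2019-01-15 gives 2019-02-15.
`start of month` rewinds 2019-02-15 to 2019-02-01.
Going back 1 day from 2019-02-01 reaches 2019-01-31 (last day of January, 31 days).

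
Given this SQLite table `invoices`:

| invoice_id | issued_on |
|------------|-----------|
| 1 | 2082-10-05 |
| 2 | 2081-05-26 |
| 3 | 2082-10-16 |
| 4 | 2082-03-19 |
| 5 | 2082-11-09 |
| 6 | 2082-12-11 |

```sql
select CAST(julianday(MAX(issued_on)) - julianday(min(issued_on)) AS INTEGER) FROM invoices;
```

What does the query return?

MIN = 2081-05-26, MAX = 2082-12-11.
5 days remain in May 2081 after the 26th (31 − 26).
Full months from June 2081 through November 2082 contribute their day counts.
Then 11 days into December 2082.
Total: 5 + 30 + 31 + 31 + 30 + 31 + 30 + 31 + 31 + 28 + 31 + 30 + 31 + 30 + 31 + 31 + 30 + 31 + 30 + 11 = 564.

564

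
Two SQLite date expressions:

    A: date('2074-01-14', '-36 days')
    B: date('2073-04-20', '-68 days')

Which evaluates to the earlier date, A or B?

B

A = 2073-12-09.
B = 2073-02-11.
B is earlier.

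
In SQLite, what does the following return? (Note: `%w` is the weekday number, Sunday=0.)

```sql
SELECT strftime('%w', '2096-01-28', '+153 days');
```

5

First apply '+153 days': 2096-01-28 → 2096-06-29.
2096-06-29 is a Friday; with Sunday=0 that is 5.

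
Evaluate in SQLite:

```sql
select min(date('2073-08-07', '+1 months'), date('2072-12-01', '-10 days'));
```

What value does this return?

date('2073-08-07', '+1 months') → 2073-09-07.
date('2072-12-01', '-10 days') → 2072-11-21.
Earlier of the two is 2072-11-21.

2072-11-21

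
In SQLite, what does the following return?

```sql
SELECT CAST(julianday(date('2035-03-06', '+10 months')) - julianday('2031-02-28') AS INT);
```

Adding +10 months to 2035-03-06 gives 2036-01-06.
0 days remain in February 2031 after the 28th (28 − 28).
Full months from March 2031 through December 2035 contribute their day counts.
Then 6 days into January 2036.
Total: 0 + 31 + 30 + 31 + 30 + 31 + 31 + 30 + 31 + 30 + 31 + 31 + 29 + 31 + 30 + 31 + 30 + 31 + 31 + 30 + 31 + 30 + 31 + 31 + 28 + 31 + 30 + 31 + 30 + 31 + 31 + 30 + 31 + 30 + 31 + 31 + 28 + 31 + 30 + 31 + 30 + 31 + 31 + 30 + 31 + 30 + 31 + 31 + 28 + 31 + 30 + 31 + 30 + 31 + 31 + 30 + 31 + 30 + 31 + 6 = 1773.

1773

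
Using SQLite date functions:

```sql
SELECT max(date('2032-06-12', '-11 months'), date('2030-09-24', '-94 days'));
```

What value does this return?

date('2032-06-12', '-11 months') → 2031-07-12.
date('2030-09-24', '-94 days') → 2030-06-22.
Later of the two is 2031-07-12.

2031-07-12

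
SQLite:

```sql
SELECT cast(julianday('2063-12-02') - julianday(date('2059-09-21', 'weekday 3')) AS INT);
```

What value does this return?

1530

`weekday 3` advances to the next Wednesday; 2059-09-21 is a Sunday, so it moves forward to 2059-09-24.
6 days remain in September 2059 after the 24th (30 − 24).
Full months from October 2059 through November 2063 contribute their day counts.
Then 2 days into December 2063.
Total: 6 + 31 + 30 + 31 + 31 + 29 + 31 + 30 + 31 + 30 + 31 + 31 + 30 + 31 + 30 + 31 + 31 + 28 + 31 + 30 + 31 + 30 + 31 + 31 + 30 + 31 + 30 + 31 + 31 + 28 + 31 + 30 + 31 + 30 + 31 + 31 + 30 + 31 + 30 + 31 + 31 + 28 + 31 + 30 + 31 + 30 + 31 + 31 + 30 + 31 + 30 + 2 = 1530.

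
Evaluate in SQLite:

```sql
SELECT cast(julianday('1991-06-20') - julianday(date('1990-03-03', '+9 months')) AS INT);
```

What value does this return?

199

Adding +9 months to 1990-03-03 gives 1990-12-03.
28 days remain in December 1990 after the 3rd (31 − 3).
January 1991: 31 days.
February 1991: 28 days.
March 1991: 31 days.
April 1991: 30 days.
May 1991: 31 days.
Then 20 days into June 1991.
Total: 28 + 31 + 28 + 31 + 30 + 31 + 20 = 199.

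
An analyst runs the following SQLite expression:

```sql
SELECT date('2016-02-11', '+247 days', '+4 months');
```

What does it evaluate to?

2017-02-15

Applying '+247 days' to 2016-02-11: counting 247 days forward gives 2016-10-15.
Adding +4 months to 2016-10-15 gives 2017-02-15.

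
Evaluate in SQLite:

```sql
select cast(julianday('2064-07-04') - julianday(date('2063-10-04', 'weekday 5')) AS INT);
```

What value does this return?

273

`weekday 5` advances to the next Friday; 2063-10-04 is a Thursday, so it moves forward to 2063-10-05.
26 days remain in October 2063 after the 5th (31 − 5).
Full months from November 2063 through June 2064 contribute their day counts.
Then 4 days into July 2064.
Total: 26 + 30 + 31 + 31 + 29 + 31 + 30 + 31 + 30 + 4 = 273.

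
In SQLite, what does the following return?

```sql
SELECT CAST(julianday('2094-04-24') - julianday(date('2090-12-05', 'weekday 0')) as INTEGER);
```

1231

`weekday 0` advances to the next Sunday; 2090-12-05 is a Tuesday, so it moves forward to 2090-12-10.
21 days remain in December 2090 after the 10th (31 − 10).
Full months from January 2091 through March 2094 contribute their day counts.
Then 24 days into April 2094.
Total: 21 + 31 + 28 + 31 + 30 + 31 + 30 + 31 + 31 + 30 + 31 + 30 + 31 + 31 + 29 + 31 + 30 + 31 + 30 + 31 + 31 + 30 + 31 + 30 + 31 + 31 + 28 + 31 + 30 + 31 + 30 + 31 + 31 + 30 + 31 + 30 + 31 + 31 + 28 + 31 + 24 = 1231.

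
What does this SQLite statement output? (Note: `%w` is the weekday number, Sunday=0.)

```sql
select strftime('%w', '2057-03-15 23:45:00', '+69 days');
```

3

First apply '+69 days': 2057-03-15 23:45:00 → 2057-05-23 23:45:00.
2057-05-23 is a Wednesday; with Sunday=0 that is 3.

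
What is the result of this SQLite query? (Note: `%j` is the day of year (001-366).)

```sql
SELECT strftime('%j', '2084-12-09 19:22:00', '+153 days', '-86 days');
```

045

First apply '+153 days', '-86 days': 2084-12-09 19:22:00 → 2085-02-14 19:22:00.
Day-of-year for 2085-02-14: days since 2085-01-01 inclusive = 45, zero-padded to 045.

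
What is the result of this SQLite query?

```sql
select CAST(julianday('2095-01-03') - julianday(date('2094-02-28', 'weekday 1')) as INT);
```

`weekday 1` advances to the next Monday; 2094-02-28 is a Sunday, so it moves forward to 2094-03-01.
30 days remain in March 2094 after the 1st (31 − 1).
Full months from April 2094 through December 2094 contribute their day counts.
Then 3 days into January 2095.
Total: 30 + 30 + 31 + 30 + 31 + 31 + 30 + 31 + 30 + 31 + 3 = 308.

308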